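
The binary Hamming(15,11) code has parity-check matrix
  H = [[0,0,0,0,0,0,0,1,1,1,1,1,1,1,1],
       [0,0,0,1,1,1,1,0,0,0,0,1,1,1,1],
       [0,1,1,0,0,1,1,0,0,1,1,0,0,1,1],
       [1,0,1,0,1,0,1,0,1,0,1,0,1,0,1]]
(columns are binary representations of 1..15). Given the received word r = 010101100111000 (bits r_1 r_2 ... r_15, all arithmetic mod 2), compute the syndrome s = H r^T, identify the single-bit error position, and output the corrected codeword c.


s = (1, 0, 1, 0)^T, error position = 10, corrected codeword c = 010101100011000

Compute s = H r^T mod 2 one row at a time:
  s_1 = 0 + 0 + 1 + 1 + 1 + 0 + 0 + 0 = 3 ≡ 1 (mod 2).
  s_2 = 1 + 0 + 1 + 1 + 1 + 0 + 0 + 0 = 4 ≡ 0 (mod 2).
  s_3 = 1 + 0 + 1 + 1 + 1 + 1 + 0 + 0 = 5 ≡ 1 (mod 2).
  s_4 = 0 + 0 + 0 + 1 + 0 + 1 + 0 + 0 = 2 ≡ 0 (mod 2).
s = (1, 0, 1, 0)^T — this equals column 10 of H (binary 1010), so error is at position 10.
Correct: flip bit 10 of r = 010101100111000 to get c = 010101100011000.


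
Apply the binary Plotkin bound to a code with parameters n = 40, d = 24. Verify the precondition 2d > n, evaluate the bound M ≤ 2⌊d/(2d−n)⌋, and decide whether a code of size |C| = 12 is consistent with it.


Plotkin bound M ≤ 6; given |C| = 12 > bound (violated).

Check applicability: 2d = 48, n = 40.
2d − n = 8 > 0, so Plotkin applies.
Compute d/(2d−n) = 24/8 ≈ 3.0000.
⌊d/(2d−n)⌋ = 3.
Plotkin bound: M ≤ 2·3 = 6.
Given |C| = 12, check: VIOLATED.
This |C| is above the Plotkin bound, so no binary code with n = 40, d = 24 and 12 codewords exists.


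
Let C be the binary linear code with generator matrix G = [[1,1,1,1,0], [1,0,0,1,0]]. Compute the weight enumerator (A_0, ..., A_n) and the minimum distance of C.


Weight distribution: A_0 = 1, A_2 = 2, A_4 = 1. Minimum distance d = 2.

Enumerate all 2^2 = 4 messages m ∈ F_2^2.
For each, compute codeword c = mG in F_2^5, then tally its weight.
  m = 00 → c = 00000, weight = 0.
  m = 10 → c = 11110, weight = 4.
  m = 01 → c = 10010, weight = 2.
  m = 11 → c = 01100, weight = 2.
Tally weights:
  weight 0: 1 codewords.
  weight 2: 2 codewords.
  weight 4: 1 codewords.
Minimum distance d = smallest w > 0 with A_w > 0 = 2.
Sanity: Σ A_w = 4 = 2^2 = 4 ✓.


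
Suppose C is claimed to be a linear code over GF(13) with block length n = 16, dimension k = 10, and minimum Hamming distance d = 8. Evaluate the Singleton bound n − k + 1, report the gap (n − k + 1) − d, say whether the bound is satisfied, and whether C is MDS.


Singleton RHS = n − k + 1 = 7, slack = -1, bound violated (no such code; not MDS).

Singleton bound: d ≤ n − k + 1.
Here n = 16, k = 10, so n − k + 1 = 7.
Given d = 8, check d ≤ 7: NO.
Slack = (n − k + 1) − d = -1.
The slack is negative: d = 8 exceeds n − k + 1 = 7 by 1, so the Singleton bound is violated and no linear [16, 10, 8]_13 code can exist. In particular it is not MDS (MDS requires d = n − k + 1 exactly).
Description: the claimed parameters are [16, 10, 8]_13; such a code would be impossible (violates the Singleton bound).


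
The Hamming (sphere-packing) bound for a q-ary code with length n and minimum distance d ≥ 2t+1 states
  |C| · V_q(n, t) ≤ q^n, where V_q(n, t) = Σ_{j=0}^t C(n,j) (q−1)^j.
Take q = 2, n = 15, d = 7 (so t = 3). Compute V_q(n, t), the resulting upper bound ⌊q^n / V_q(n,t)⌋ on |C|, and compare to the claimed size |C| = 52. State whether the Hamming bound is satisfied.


V_q(n, t) = 576, q^n = 32768, Hamming bound = 56, |C| = 52 ≤ bound (satisfied).

Step 1: Compute V_q(n, t) = Σ_{j=0}^3 C(n, j) (q−1)^j.
  j = 0: C(15,0)·(1)^0 = 1·1 = 1.
  j = 1: C(15,1)·(1)^1 = 15·1 = 15.
  j = 2: C(15,2)·(1)^2 = 105·1 = 105.
  j = 3: C(15,3)·(1)^3 = 455·1 = 455.
  V_q(n, t) = 1 + 15 + 105 + 455 = 576.
Step 2: q^n = 2^15 = 32768.
Step 3: Hamming bound ⌊q^n / V_q(n,t)⌋ = ⌊32768/576⌋ = 56.
Step 4: Compare |C| = 52 to 56: satisfied.
The claimed |C| lies below the Hamming bound.


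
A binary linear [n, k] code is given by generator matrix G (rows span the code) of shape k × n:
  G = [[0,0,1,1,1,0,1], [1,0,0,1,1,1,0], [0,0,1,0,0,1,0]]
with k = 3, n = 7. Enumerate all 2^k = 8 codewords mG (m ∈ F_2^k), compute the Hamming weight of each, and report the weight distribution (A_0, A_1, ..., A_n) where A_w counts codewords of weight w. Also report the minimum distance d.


Weight distribution: A_0 = 1, A_2 = 2, A_4 = 5. Minimum distance d = 2.

Enumerate all 2^3 = 8 messages m ∈ F_2^3.
For each, compute codeword c = mG in F_2^7, then tally its weight.
  m = 000 → c = 0000000, weight = 0.
  m = 100 → c = 0011101, weight = 4.
  m = 010 → c = 1001110, weight = 4.
  m = 110 → c = 1010011, weight = 4.
  m = 001 → c = 0010010, weight = 2.
  m = 101 → c = 0001111, weight = 4.
  m = 011 → c = 1011100, weight = 4.
  m = 111 → c = 1000001, weight = 2.
Tally weights:
  weight 0: 1 codewords.
  weight 2: 2 codewords.
  weight 4: 5 codewords.
Minimum distance d = smallest w > 0 with A_w > 0 = 2.
Sanity: Σ A_w = 8 = 2^3 = 8 ✓.


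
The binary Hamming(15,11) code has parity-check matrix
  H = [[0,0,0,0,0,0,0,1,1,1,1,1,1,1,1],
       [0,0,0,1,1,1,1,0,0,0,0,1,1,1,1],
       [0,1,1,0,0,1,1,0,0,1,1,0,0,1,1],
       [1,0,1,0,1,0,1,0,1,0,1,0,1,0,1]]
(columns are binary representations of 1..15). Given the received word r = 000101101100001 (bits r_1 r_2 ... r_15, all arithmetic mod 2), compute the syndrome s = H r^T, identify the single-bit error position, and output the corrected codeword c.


s = (1, 0, 0, 1)^T, error position = 9, corrected codeword c = 000101100100001

Compute s = H r^T mod 2 one row at a time:
  s_1 = 0 + 1 + 1 + 0 + 0 + 0 + 0 + 1 = 3 ≡ 1 (mod 2).
  s_2 = 1 + 0 + 1 + 1 + 0 + 0 + 0 + 1 = 4 ≡ 0 (mod 2).
  s_3 = 0 + 0 + 1 + 1 + 1 + 0 + 0 + 1 = 4 ≡ 0 (mod 2).
  s_4 = 0 + 0 + 0 + 1 + 1 + 0 + 0 + 1 = 3 ≡ 1 (mod 2).
s = (1, 0, 0, 1)^T — this equals column 9 of H (binary 1001), so error is at position 9.
Correct: flip bit 9 of r = 000101101100001 to get c = 000101100100001.


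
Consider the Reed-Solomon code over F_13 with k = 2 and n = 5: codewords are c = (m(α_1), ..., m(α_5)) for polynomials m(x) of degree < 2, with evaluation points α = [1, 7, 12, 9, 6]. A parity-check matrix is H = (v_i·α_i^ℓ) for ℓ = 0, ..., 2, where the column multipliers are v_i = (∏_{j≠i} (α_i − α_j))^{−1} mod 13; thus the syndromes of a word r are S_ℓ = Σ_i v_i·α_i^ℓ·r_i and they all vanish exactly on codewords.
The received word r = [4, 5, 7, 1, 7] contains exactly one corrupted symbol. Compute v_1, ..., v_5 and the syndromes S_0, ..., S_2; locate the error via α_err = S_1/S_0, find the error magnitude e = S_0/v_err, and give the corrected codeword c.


S = (6, 7, 6), error at position 3, error magnitude e = 12, c = [4, 5, 8, 1, 7].

Step 1: column multipliers v_i = (∏_{j≠i}(α_i − α_j))^{−1} mod 13.
  i = 1 (α = 1): (1−7)(1−12)(1−9)(1−6) = (−6)·(−11)·(−8)·(−5) = 2640 ≡ 1, so v_1 = 1^{−1} = 1 (mod 13).
  i = 2 (α = 7): (7−1)(7−12)(7−9)(7−6) = 6·(−5)·(−2)·1 = 60 ≡ 8, so v_2 = 8^{−1} = 5 (mod 13).
  i = 3 (α = 12): (12−1)(12−7)(12−9)(12−6) = 11·5·3·6 = 990 ≡ 2, so v_3 = 2^{−1} = 7 (mod 13).
  i = 4 (α = 9): (9−1)(9−7)(9−12)(9−6) = 8·2·(−3)·3 = −144 ≡ 12, so v_4 = 12^{−1} = 12 (mod 13).
  i = 5 (α = 6): (6−1)(6−7)(6−12)(6−9) = 5·(−1)·(−6)·(−3) = −90 ≡ 1, so v_5 = 1^{−1} = 1 (mod 13).
  v = [1, 5, 7, 12, 1].
Step 2: syndromes of r = [4, 5, 7, 1, 7] (all sums mod 13).
  S_0 = Σ v_i r_i = 1·4 + 5·5 + 7·7 + 12·1 + 1·7 = 97 ≡ 6.
  S_1 = Σ v_i α_i r_i = 1·1·4 + 5·7·5 + 7·12·7 + 12·9·1 + 1·6·7 = 917 ≡ 7.
  α_i^2 mod 13 = [1, 10, 1, 3, 10].
  S_2 = Σ v_i α_i^2 r_i = 1·1·4 + 5·10·5 + 7·1·7 + 12·3·1 + 1·10·7 = 409 ≡ 6.
  S = (6, 7, 6) ≠ 0, so r is not a codeword (an error is present).
Step 3: locate the error. For a single error e at position i, S_ℓ = v_i·e·α_i^ℓ, so α_err = S_1/S_0.
  S_0^{−1} = 6^{−1} = 11 (mod 13), so α_err = 7·11 = 77 ≡ 12 = α_3. Error position i = 3.
  Consistency check: S_2/S_1 = 6·2 = 12 ≡ 12 = α_err ✓ (single-error assumption holds).
Step 4: error magnitude e = S_0/v_3 = S_0·∏_{j≠3}(α_3 − α_j) = 6·2 = 12 ≡ 12 (mod 13).
Step 5: correct position 3: c_3 = r_3 − e = 7 − 12 ≡ 8 (mod 13). Hence c = [4, 5, 8, 1, 7].
  Check: interpolating c through the α_i gives m(x) = 6 + 11·x (degree < 2) with m(α_i) = c_i for every i, so c is indeed a codeword.


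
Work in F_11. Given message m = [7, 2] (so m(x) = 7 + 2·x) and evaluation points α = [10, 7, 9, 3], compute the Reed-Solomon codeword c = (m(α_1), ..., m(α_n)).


c = [5, 10, 3, 2]

Message polynomial: m(x) = 7 + 2·x (mod 11).
For each evaluation point α_i, compute m(α_i) mod 11:
  α_1 = 10: Horner steps 2 → 5, so m(10) = 5.
  α_2 = 7: Horner steps 2 → 10, so m(7) = 10.
  α_3 = 9: Horner steps 2 → 3, so m(9) = 3.
  α_4 = 3: Horner steps 2 → 2, so m(3) = 2.
Codeword c = [5, 10, 3, 2] ∈ F_11^4.


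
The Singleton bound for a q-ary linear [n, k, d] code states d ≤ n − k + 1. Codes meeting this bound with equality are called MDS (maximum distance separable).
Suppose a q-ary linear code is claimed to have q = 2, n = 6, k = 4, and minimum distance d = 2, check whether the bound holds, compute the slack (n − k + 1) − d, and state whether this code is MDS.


Singleton RHS = n − k + 1 = 3, slack = 1, bound satisfied, not MDS.

Singleton bound: d ≤ n − k + 1.
Here n = 6, k = 4, so n − k + 1 = 3.
Given d = 2, check d ≤ 3: YES.
Slack = (n − k + 1) − d = 1.
The code is NOT MDS (slack = 1 > 0).
Description: the claimed parameters are [6, 4, 2]_2; such a code would be non-MDS.


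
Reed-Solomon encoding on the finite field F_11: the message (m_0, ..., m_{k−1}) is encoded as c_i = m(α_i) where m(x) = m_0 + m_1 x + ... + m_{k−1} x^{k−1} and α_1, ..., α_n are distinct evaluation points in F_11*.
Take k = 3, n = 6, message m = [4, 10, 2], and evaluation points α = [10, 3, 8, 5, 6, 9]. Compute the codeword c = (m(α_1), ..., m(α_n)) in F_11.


c = [7, 8, 3, 5, 4, 3]

Message polynomial: m(x) = 4 + 10·x + 2·x^2 (mod 11).
For each evaluation point α_i, compute m(α_i) mod 11:
  α_1 = 10: Horner steps 2 → 8 → 7, so m(10) = 7.
  α_2 = 3: Horner steps 2 → 5 → 8, so m(3) = 8.
  α_3 = 8: Horner steps 2 → 4 → 3, so m(8) = 3.
  α_4 = 5: Horner steps 2 → 9 → 5, so m(5) = 5.
  α_5 = 6: Horner steps 2 → 0 → 4, so m(6) = 4.
  α_6 = 9: Horner steps 2 → 6 → 3, so m(9) = 3.
Codeword c = [7, 8, 3, 5, 4, 3] ∈ F_11^6.


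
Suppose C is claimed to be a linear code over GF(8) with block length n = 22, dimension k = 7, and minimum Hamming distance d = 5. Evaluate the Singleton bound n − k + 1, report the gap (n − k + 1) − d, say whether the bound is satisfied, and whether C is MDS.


Singleton RHS = n − k + 1 = 16, slack = 11, bound satisfied, not MDS.

Singleton bound: d ≤ n − k + 1.
Here n = 22, k = 7, so n − k + 1 = 16.
Given d = 5, check d ≤ 16: YES.
Slack = (n − k + 1) − d = 11.
The code is NOT MDS (slack = 11 > 0).
Description: the claimed parameters are [22, 7, 5]_8; such a code would be non-MDS.


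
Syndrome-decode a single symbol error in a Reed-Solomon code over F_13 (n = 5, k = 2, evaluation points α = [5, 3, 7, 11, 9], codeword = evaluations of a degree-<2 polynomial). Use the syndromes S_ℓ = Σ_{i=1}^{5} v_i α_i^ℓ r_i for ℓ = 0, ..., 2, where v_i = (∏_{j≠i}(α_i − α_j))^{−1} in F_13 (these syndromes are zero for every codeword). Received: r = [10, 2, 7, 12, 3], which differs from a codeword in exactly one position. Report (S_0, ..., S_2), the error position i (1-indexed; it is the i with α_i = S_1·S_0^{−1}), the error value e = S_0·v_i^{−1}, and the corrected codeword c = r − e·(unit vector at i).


S = (8, 1, 5), error at position 1, error magnitude e = 12, c = [11, 2, 7, 12, 3].

Step 1: column multipliers v_i = (∏_{j≠i}(α_i − α_j))^{−1} mod 13.
  i = 1 (α = 5): (5−3)(5−7)(5−11)(5−9) = 2·(−2)·(−6)·(−4) = −96 ≡ 8, so v_1 = 8^{−1} = 5 (mod 13).
  i = 2 (α = 3): (3−5)(3−7)(3−11)(3−9) = (−2)·(−4)·(−8)·(−6) = 384 ≡ 7, so v_2 = 7^{−1} = 2 (mod 13).
  i = 3 (α = 7): (7−5)(7−3)(7−11)(7−9) = 2·4·(−4)·(−2) = 64 ≡ 12, so v_3 = 12^{−1} = 12 (mod 13).
  i = 4 (α = 11): (11−5)(11−3)(11−7)(11−9) = 6·8·4·2 = 384 ≡ 7, so v_4 = 7^{−1} = 2 (mod 13).
  i = 5 (α = 9): (9−5)(9−3)(9−7)(9−11) = 4·6·2·(−2) = −96 ≡ 8, so v_5 = 8^{−1} = 5 (mod 13).
  v = [5, 2, 12, 2, 5].
Step 2: syndromes of r = [10, 2, 7, 12, 3] (all sums mod 13).
  S_0 = Σ v_i r_i = 5·10 + 2·2 + 12·7 + 2·12 + 5·3 = 177 ≡ 8.
  S_1 = Σ v_i α_i r_i = 5·5·10 + 2·3·2 + 12·7·7 + 2·11·12 + 5·9·3 = 1249 ≡ 1.
  α_i^2 mod 13 = [12, 9, 10, 4, 3].
  S_2 = Σ v_i α_i^2 r_i = 5·12·10 + 2·9·2 + 12·10·7 + 2·4·12 + 5·3·3 = 1617 ≡ 5.
  S = (8, 1, 5) ≠ 0, so r is not a codeword (an error is present).
Step 3: locate the error. For a single error e at position i, S_ℓ = v_i·e·α_i^ℓ, so α_err = S_1/S_0.
  S_0^{−1} = 8^{−1} = 5 (mod 13), so α_err = 1·5 = 5 ≡ 5 = α_1. Error position i = 1.
  Consistency check: S_2/S_1 = 5·1 = 5 ≡ 5 = α_err ✓ (single-error assumption holds).
Step 4: error magnitude e = S_0/v_1 = S_0·∏_{j≠1}(α_1 − α_j) = 8·8 = 64 ≡ 12 (mod 13).
Step 5: correct position 1: c_1 = r_1 − e = 10 − 12 ≡ 11 (mod 13). Hence c = [11, 2, 7, 12, 3].
  Check: interpolating c through the α_i gives m(x) = 8 + 11·x (degree < 2) with m(α_i) = c_i for every i, so c is indeed a codeword.


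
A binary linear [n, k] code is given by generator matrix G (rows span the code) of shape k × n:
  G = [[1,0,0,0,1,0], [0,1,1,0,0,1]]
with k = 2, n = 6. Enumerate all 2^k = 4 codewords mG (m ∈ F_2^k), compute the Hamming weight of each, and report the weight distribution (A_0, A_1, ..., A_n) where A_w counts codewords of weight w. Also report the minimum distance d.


Weight distribution: A_0 = 1, A_2 = 1, A_3 = 1, A_5 = 1. Minimum distance d = 2.

Enumerate all 2^2 = 4 messages m ∈ F_2^2.
For each, compute codeword c = mG in F_2^6, then tally its weight.
  m = 00 → c = 000000, weight = 0.
  m = 10 → c = 100010, weight = 2.
  m = 01 → c = 011001, weight = 3.
  m = 11 → c = 111011, weight = 5.
Tally weights:
  weight 0: 1 codewords.
  weight 2: 1 codewords.
  weight 3: 1 codewords.
  weight 5: 1 codewords.
Minimum distance d = smallest w > 0 with A_w > 0 = 2.
Sanity: Σ A_w = 4 = 2^2 = 4 ✓.


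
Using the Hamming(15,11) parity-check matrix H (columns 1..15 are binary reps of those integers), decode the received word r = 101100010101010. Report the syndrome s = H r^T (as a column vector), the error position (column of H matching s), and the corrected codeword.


s = (0, 1, 1, 0)^T, error position = 6, corrected codeword c = 101101010101010

Compute s = H r^T mod 2 one row at a time:
  s_1 = 1 + 0 + 1 + 0 + 1 + 0 + 1 + 0 = 4 ≡ 0 (mod 2).
  s_2 = 1 + 0 + 0 + 0 + 1 + 0 + 1 + 0 = 3 ≡ 1 (mod 2).
  s_3 = 0 + 1 + 0 + 0 + 1 + 0 + 1 + 0 = 3 ≡ 1 (mod 2).
  s_4 = 1 + 1 + 0 + 0 + 0 + 0 + 0 + 0 = 2 ≡ 0 (mod 2).
s = (0, 1, 1, 0)^T — this equals column 6 of H (binary 0110), so error is at position 6.
Correct: flip bit 6 of r = 101100010101010 to get c = 101101010101010.


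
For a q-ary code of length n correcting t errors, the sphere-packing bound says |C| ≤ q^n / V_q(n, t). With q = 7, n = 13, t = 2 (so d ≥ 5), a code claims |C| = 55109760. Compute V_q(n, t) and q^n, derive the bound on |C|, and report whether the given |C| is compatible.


V_q(n, t) = 2887, q^n = 96889010407, Hamming bound = 33560446, |C| = 55109760 > bound (violated).

Step 1: Compute V_q(n, t) = Σ_{j=0}^2 C(n, j) (q−1)^j.
  j = 0: C(13,0)·(6)^0 = 1·1 = 1.
  j = 1: C(13,1)·(6)^1 = 13·6 = 78.
  j = 2: C(13,2)·(6)^2 = 78·36 = 2808.
  V_q(n, t) = 1 + 78 + 2808 = 2887.
Step 2: q^n = 7^13 = 96889010407.
Step 3: Hamming bound ⌊q^n / V_q(n,t)⌋ = ⌊96889010407/2887⌋ = 33560446.
Step 4: Compare |C| = 55109760 to 33560446: violated.
The claimed |C| lies above the Hamming bound, so no 7-ary code of length 13 with d ≥ 5 can have 55109760 codewords.


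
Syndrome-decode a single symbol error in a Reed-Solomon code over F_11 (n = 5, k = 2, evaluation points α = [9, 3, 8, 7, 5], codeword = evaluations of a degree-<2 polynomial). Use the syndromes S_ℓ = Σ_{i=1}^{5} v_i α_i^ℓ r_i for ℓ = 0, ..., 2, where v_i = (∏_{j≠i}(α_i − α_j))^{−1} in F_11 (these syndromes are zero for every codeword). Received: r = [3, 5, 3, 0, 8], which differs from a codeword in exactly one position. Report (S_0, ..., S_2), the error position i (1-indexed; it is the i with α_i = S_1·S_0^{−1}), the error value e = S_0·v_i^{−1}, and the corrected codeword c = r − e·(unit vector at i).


S = (1, 8, 9), error at position 3, error magnitude e = 7, c = [3, 5, 7, 0, 8].

Step 1: column multipliers v_i = (∏_{j≠i}(α_i − α_j))^{−1} mod 11.
  i = 1 (α = 9): (9−3)(9−8)(9−7)(9−5) = 6·1·2·4 = 48 ≡ 4, so v_1 = 4^{−1} = 3 (mod 11).
  i = 2 (α = 3): (3−9)(3−8)(3−7)(3−5) = (−6)·(−5)·(−4)·(−2) = 240 ≡ 9, so v_2 = 9^{−1} = 5 (mod 11).
  i = 3 (α = 8): (8−9)(8−3)(8−7)(8−5) = (−1)·5·1·3 = −15 ≡ 7, so v_3 = 7^{−1} = 8 (mod 11).
  i = 4 (α = 7): (7−9)(7−3)(7−8)(7−5) = (−2)·4·(−1)·2 = 16 ≡ 5, so v_4 = 5^{−1} = 9 (mod 11).
  i = 5 (α = 5): (5−9)(5−3)(5−8)(5−7) = (−4)·2·(−3)·(−2) = −48 ≡ 7, so v_5 = 7^{−1} = 8 (mod 11).
  v = [3, 5, 8, 9, 8].
Step 2: syndromes of r = [3, 5, 3, 0, 8] (all sums mod 11).
  S_0 = Σ v_i r_i = 3·3 + 5·5 + 8·3 + 9·0 + 8·8 = 122 ≡ 1.
  S_1 = Σ v_i α_i r_i = 3·9·3 + 5·3·5 + 8·8·3 + 9·7·0 + 8·5·8 = 668 ≡ 8.
  α_i^2 mod 11 = [4, 9, 9, 5, 3].
  S_2 = Σ v_i α_i^2 r_i = 3·4·3 + 5·9·5 + 8·9·3 + 9·5·0 + 8·3·8 = 669 ≡ 9.
  S = (1, 8, 9) ≠ 0, so r is not a codeword (an error is present).
Step 3: locate the error. For a single error e at position i, S_ℓ = v_i·e·α_i^ℓ, so α_err = S_1/S_0.
  S_0^{−1} = 1^{−1} = 1 (mod 11), so α_err = 8·1 = 8 ≡ 8 = α_3. Error position i = 3.
  Consistency check: S_2/S_1 = 9·7 = 63 ≡ 8 = α_err ✓ (single-error assumption holds).
Step 4: error magnitude e = S_0/v_3 = S_0·∏_{j≠3}(α_3 − α_j) = 1·7 = 7 ≡ 7 (mod 11).
Step 5: correct position 3: c_3 = r_3 − e = 3 − 7 ≡ 7 (mod 11). Hence c = [3, 5, 7, 0, 8].
  Check: interpolating c through the α_i gives m(x) = 6 + 7·x (degree < 2) with m(α_i) = c_i for every i, so c is indeed a codeword.


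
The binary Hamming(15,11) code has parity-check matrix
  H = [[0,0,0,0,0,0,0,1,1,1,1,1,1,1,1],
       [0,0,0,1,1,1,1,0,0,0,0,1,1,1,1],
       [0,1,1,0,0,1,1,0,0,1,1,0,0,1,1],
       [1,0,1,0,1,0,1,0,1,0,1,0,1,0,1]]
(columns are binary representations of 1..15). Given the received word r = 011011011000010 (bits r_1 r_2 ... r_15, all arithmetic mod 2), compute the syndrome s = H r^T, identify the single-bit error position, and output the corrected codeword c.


s = (1, 1, 0, 1)^T, error position = 13, corrected codeword c = 011011011000110

Compute s = H r^T mod 2 one row at a time:
  s_1 = 1 + 1 + 0 + 0 + 0 + 0 + 1 + 0 = 3 ≡ 1 (mod 2).
  s_2 = 0 + 1 + 1 + 0 + 0 + 0 + 1 + 0 = 3 ≡ 1 (mod 2).
  s_3 = 1 + 1 + 1 + 0 + 0 + 0 + 1 + 0 = 4 ≡ 0 (mod 2).
  s_4 = 0 + 1 + 1 + 0 + 1 + 0 + 0 + 0 = 3 ≡ 1 (mod 2).
s = (1, 1, 0, 1)^T — this equals column 13 of H (binary 1101), so error is at position 13.
Correct: flip bit 13 of r = 011011011000010 to get c = 011011011000110.


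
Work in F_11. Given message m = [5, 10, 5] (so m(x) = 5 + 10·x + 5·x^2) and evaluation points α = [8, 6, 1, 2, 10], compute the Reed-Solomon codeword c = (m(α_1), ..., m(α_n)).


c = [9, 3, 9, 1, 0]

Message polynomial: m(x) = 5 + 10·x + 5·x^2 (mod 11).
For each evaluation point α_i, compute m(α_i) mod 11:
  α_1 = 8: Horner steps 5 → 6 → 9, so m(8) = 9.
  α_2 = 6: Horner steps 5 → 7 → 3, so m(6) = 3.
  α_3 = 1: Horner steps 5 → 4 → 9, so m(1) = 9.
  α_4 = 2: Horner steps 5 → 9 → 1, so m(2) = 1.
  α_5 = 10: Horner steps 5 → 5 → 0, so m(10) = 0.
Codeword c = [9, 3, 9, 1, 0] ∈ F_11^5.


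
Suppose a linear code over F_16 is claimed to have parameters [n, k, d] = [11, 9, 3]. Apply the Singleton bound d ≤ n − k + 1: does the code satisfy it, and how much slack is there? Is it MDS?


Singleton RHS = n − k + 1 = 3, slack = 0, bound satisfied, MDS.

Singleton bound: d ≤ n − k + 1.
Here n = 11, k = 9, so n − k + 1 = 3.
Given d = 3, check d ≤ 3: YES.
Slack = (n − k + 1) − d = 0.
The code is MDS (slack = 0).
Description: the claimed parameters are [11, 9, 3]_16; such a code would be MDS (meets Singleton bound).


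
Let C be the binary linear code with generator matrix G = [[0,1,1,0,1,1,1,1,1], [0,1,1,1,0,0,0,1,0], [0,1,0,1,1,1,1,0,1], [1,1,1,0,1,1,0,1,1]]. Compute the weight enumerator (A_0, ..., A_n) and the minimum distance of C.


Weight distribution: A_0 = 1, A_1 = 1, A_2 = 1, A_3 = 2, A_4 = 1, A_5 = 3, A_6 = 5, A_7 = 2. Minimum distance d = 1.

Enumerate all 2^4 = 16 messages m ∈ F_2^4.
For each, compute codeword c = mG in F_2^9, then tally its weight.
  m = 0000 → c = 000000000, weight = 0.
  m = 1000 → c = 011011111, weight = 7.
  m = 0100 → c = 011100010, weight = 4.
  m = 1100 → c = 000111101, weight = 5.
  m = 0010 → c = 010111101, weight = 6.
  m = 1010 → c = 001100010, weight = 3.
  m = 0110 → c = 001011111, weight = 6.
  m = 1110 → c = 010000000, weight = 1.
  m = 0001 → c = 111011011, weight = 7.
  m = 1001 → c = 100000100, weight = 2.
  m = 0101 → c = 100111001, weight = 5.
  m = 1101 → c = 111100110, weight = 6.
  m = 0011 → c = 101100110, weight = 5.
  m = 1011 → c = 110111001, weight = 6.
  m = 0111 → c = 110000100, weight = 3.
  m = 1111 → c = 101011011, weight = 6.
Tally weights:
  weight 0: 1 codewords.
  weight 1: 1 codewords.
  weight 2: 1 codewords.
  weight 3: 2 codewords.
  weight 4: 1 codewords.
  weight 5: 3 codewords.
  weight 6: 5 codewords.
  weight 7: 2 codewords.
Minimum distance d = smallest w > 0 with A_w > 0 = 1.
Sanity: Σ A_w = 16 = 2^4 = 16 ✓.


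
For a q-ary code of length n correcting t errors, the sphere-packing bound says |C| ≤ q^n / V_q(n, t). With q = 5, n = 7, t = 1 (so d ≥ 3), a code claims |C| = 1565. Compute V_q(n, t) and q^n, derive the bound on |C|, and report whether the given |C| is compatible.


V_q(n, t) = 29, q^n = 78125, Hamming bound = 2693, |C| = 1565 ≤ bound (satisfied).

Step 1: Compute V_q(n, t) = Σ_{j=0}^1 C(n, j) (q−1)^j.
  j = 0: C(7,0)·(4)^0 = 1·1 = 1.
  j = 1: C(7,1)·(4)^1 = 7·4 = 28.
  V_q(n, t) = 1 + 28 = 29.
Step 2: q^n = 5^7 = 78125.
Step 3: Hamming bound ⌊q^n / V_q(n,t)⌋ = ⌊78125/29⌋ = 2693.
Step 4: Compare |C| = 1565 to 2693: satisfied.
The claimed |C| lies below the Hamming bound.


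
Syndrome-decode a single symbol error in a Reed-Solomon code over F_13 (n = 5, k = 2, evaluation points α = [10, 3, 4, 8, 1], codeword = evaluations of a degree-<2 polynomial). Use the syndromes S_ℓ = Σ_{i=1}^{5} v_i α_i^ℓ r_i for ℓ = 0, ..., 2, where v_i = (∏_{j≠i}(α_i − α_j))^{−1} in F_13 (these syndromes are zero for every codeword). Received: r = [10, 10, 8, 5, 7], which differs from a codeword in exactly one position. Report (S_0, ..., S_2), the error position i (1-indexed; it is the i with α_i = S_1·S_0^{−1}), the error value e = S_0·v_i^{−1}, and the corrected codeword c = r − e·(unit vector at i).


S = (3, 9, 1), error at position 2, error magnitude e = 11, c = [10, 12, 8, 5, 7].

Step 1: column multipliers v_i = (∏_{j≠i}(α_i − α_j))^{−1} mod 13.
  i = 1 (α = 10): (10−3)(10−4)(10−8)(10−1) = 7·6·2·9 = 756 ≡ 2, so v_1 = 2^{−1} = 7 (mod 13).
  i = 2 (α = 3): (3−10)(3−4)(3−8)(3−1) = (−7)·(−1)·(−5)·2 = −70 ≡ 8, so v_2 = 8^{−1} = 5 (mod 13).
  i = 3 (α = 4): (4−10)(4−3)(4−8)(4−1) = (−6)·1·(−4)·3 = 72 ≡ 7, so v_3 = 7^{−1} = 2 (mod 13).
  i = 4 (α = 8): (8−10)(8−3)(8−4)(8−1) = (−2)·5·4·7 = −280 ≡ 6, so v_4 = 6^{−1} = 11 (mod 13).
  i = 5 (α = 1): (1−10)(1−3)(1−4)(1−8) = (−9)·(−2)·(−3)·(−7) = 378 ≡ 1, so v_5 = 1^{−1} = 1 (mod 13).
  v = [7, 5, 2, 11, 1].
Step 2: syndromes of r = [10, 10, 8, 5, 7] (all sums mod 13).
  S_0 = Σ v_i r_i = 7·10 + 5·10 + 2·8 + 11·5 + 1·7 = 198 ≡ 3.
  S_1 = Σ v_i α_i r_i = 7·10·10 + 5·3·10 + 2·4·8 + 11·8·5 + 1·1·7 = 1361 ≡ 9.
  α_i^2 mod 13 = [9, 9, 3, 12, 1].
  S_2 = Σ v_i α_i^2 r_i = 7·9·10 + 5·9·10 + 2·3·8 + 11·12·5 + 1·1·7 = 1795 ≡ 1.
  S = (3, 9, 1) ≠ 0, so r is not a codeword (an error is present).
Step 3: locate the error. For a single error e at position i, S_ℓ = v_i·e·α_i^ℓ, so α_err = S_1/S_0.
  S_0^{−1} = 3^{−1} = 9 (mod 13), so α_err = 9·9 = 81 ≡ 3 = α_2. Error position i = 2.
  Consistency check: S_2/S_1 = 1·3 = 3 ≡ 3 = α_err ✓ (single-error assumption holds).
Step 4: error magnitude e = S_0/v_2 = S_0·∏_{j≠2}(α_2 − α_j) = 3·8 = 24 ≡ 11 (mod 13).
Step 5: correct position 2: c_2 = r_2 − e = 10 − 11 ≡ 12 (mod 13). Hence c = [10, 12, 8, 5, 7].
  Check: interpolating c through the α_i gives m(x) = 11 + 9·x (degree < 2) with m(α_i) = c_i for every i, so c is indeed a codeword.


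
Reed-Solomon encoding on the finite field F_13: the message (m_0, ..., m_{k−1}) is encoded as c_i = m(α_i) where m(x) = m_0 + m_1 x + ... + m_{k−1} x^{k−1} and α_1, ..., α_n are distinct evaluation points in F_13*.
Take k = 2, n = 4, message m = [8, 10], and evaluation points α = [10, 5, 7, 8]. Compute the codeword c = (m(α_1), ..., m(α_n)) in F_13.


c = [4, 6, 0, 10]

Message polynomial: m(x) = 8 + 10·x (mod 13).
For each evaluation point α_i, compute m(α_i) mod 13:
  α_1 = 10: Horner steps 10 → 4, so m(10) = 4.
  α_2 = 5: Horner steps 10 → 6, so m(5) = 6.
  α_3 = 7: Horner steps 10 → 0, so m(7) = 0.
  α_4 = 8: Horner steps 10 → 10, so m(8) = 10.
Codeword c = [4, 6, 0, 10] ∈ F_13^4.


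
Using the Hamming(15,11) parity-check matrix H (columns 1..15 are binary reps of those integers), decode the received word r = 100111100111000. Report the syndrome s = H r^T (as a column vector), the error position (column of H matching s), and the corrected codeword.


s = (1, 1, 0, 0)^T, error position = 12, corrected codeword c = 100111100110000

Compute s = H r^T mod 2 one row at a time:
  s_1 = 0 + 0 + 1 + 1 + 1 + 0 + 0 + 0 = 3 ≡ 1 (mod 2).
  s_2 = 1 + 1 + 1 + 1 + 1 + 0 + 0 + 0 = 5 ≡ 1 (mod 2).
  s_3 = 0 + 0 + 1 + 1 + 1 + 1 + 0 + 0 = 4 ≡ 0 (mod 2).
  s_4 = 1 + 0 + 1 + 1 + 0 + 1 + 0 + 0 = 4 ≡ 0 (mod 2).
s = (1, 1, 0, 0)^T — this equals column 12 of H (binary 1100), so error is at position 12.
Correct: flip bit 12 of r = 100111100111000 to get c = 100111100110000.


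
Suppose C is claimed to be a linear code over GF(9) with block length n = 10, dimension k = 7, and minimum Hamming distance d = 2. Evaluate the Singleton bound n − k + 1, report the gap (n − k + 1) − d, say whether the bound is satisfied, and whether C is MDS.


Singleton RHS = n − k + 1 = 4, slack = 2, bound satisfied, not MDS.

Singleton bound: d ≤ n − k + 1.
Here n = 10, k = 7, so n − k + 1 = 4.
Given d = 2, check d ≤ 4: YES.
Slack = (n − k + 1) − d = 2.
The code is NOT MDS (slack = 2 > 0).
Description: the claimed parameters are [10, 7, 2]_9; such a code would be non-MDS.


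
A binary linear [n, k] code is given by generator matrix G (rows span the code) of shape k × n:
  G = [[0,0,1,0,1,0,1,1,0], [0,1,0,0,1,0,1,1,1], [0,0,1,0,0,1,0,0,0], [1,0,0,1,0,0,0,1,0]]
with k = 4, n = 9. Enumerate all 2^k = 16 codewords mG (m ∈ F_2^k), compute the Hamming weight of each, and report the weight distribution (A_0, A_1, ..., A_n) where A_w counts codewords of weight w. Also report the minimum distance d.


Weight distribution: A_0 = 1, A_2 = 1, A_3 = 3, A_4 = 2, A_5 = 4, A_6 = 3, A_7 = 1, A_8 = 1. Minimum distance d = 2.

Enumerate all 2^4 = 16 messages m ∈ F_2^4.
For each, compute codeword c = mG in F_2^9, then tally its weight.
  m = 0000 → c = 000000000, weight = 0.
  m = 1000 → c = 001010110, weight = 4.
  m = 0100 → c = 010010111, weight = 5.
  m = 1100 → c = 011000001, weight = 3.
  m = 0010 → c = 001001000, weight = 2.
  m = 1010 → c = 000011110, weight = 4.
  m = 0110 → c = 011011111, weight = 7.
  m = 1110 → c = 010001001, weight = 3.
  m = 0001 → c = 100100010, weight = 3.
  m = 1001 → c = 101110100, weight = 5.
  m = 0101 → c = 110110101, weight = 6.
  m = 1101 → c = 111100011, weight = 6.
  m = 0011 → c = 101101010, weight = 5.
  m = 1011 → c = 100111100, weight = 5.
  m = 0111 → c = 111111101, weight = 8.
  m = 1111 → c = 110101011, weight = 6.
Tally weights:
  weight 0: 1 codewords.
  weight 2: 1 codewords.
  weight 3: 3 codewords.
  weight 4: 2 codewords.
  weight 5: 4 codewords.
  weight 6: 3 codewords.
  weight 7: 1 codewords.
  weight 8: 1 codewords.
Minimum distance d = smallest w > 0 with A_w > 0 = 2.
Sanity: Σ A_w = 16 = 2^4 = 16 ✓.


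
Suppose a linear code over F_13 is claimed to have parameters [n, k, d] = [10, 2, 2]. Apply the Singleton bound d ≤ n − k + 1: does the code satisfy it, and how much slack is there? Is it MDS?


Singleton RHS = n − k + 1 = 9, slack = 7, bound satisfied, not MDS.

Singleton bound: d ≤ n − k + 1.
Here n = 10, k = 2, so n − k + 1 = 9.
Given d = 2, check d ≤ 9: YES.
Slack = (n − k + 1) − d = 7.
The code is NOT MDS (slack = 7 > 0).
Description: the claimed parameters are [10, 2, 2]_13; such a code would be non-MDS.


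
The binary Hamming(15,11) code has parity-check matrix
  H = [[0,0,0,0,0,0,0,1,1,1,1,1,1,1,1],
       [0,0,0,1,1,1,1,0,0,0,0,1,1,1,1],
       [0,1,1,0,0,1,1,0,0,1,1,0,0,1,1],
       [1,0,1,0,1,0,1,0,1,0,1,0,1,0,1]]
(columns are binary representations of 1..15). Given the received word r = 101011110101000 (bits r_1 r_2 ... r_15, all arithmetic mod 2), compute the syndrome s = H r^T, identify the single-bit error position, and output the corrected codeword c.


s = (1, 0, 0, 0)^T, error position = 8, corrected codeword c = 101011100101000

Compute s = H r^T mod 2 one row at a time:
  s_1 = 1 + 0 + 1 + 0 + 1 + 0 + 0 + 0 = 3 ≡ 1 (mod 2).
  s_2 = 0 + 1 + 1 + 1 + 1 + 0 + 0 + 0 = 4 ≡ 0 (mod 2).
  s_3 = 0 + 1 + 1 + 1 + 1 + 0 + 0 + 0 = 4 ≡ 0 (mod 2).
  s_4 = 1 + 1 + 1 + 1 + 0 + 0 + 0 + 0 = 4 ≡ 0 (mod 2).
s = (1, 0, 0, 0)^T — this equals column 8 of H (binary 1000), so error is at position 8.
Correct: flip bit 8 of r = 101011110101000 to get c = 101011100101000.


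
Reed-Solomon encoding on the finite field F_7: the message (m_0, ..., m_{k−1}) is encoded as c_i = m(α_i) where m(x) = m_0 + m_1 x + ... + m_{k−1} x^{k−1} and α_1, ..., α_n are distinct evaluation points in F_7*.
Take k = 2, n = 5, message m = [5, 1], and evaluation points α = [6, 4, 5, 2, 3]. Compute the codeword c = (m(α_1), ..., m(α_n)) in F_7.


c = [4, 2, 3, 0, 1]

Message polynomial: m(x) = 5 + 1·x (mod 7).
For each evaluation point α_i, compute m(α_i) mod 7:
  α_1 = 6: Horner steps 1 → 4, so m(6) = 4.
  α_2 = 4: Horner steps 1 → 2, so m(4) = 2.
  α_3 = 5: Horner steps 1 → 3, so m(5) = 3.
  α_4 = 2: Horner steps 1 → 0, so m(2) = 0.
  α_5 = 3: Horner steps 1 → 1, so m(3) = 1.
Codeword c = [4, 2, 3, 0, 1] ∈ F_7^5.


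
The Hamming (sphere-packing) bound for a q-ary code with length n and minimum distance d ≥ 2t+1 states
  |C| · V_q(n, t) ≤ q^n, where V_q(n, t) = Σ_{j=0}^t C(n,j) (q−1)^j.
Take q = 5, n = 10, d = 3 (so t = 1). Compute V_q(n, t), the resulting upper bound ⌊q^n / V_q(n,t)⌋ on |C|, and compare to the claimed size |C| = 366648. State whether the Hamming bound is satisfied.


V_q(n, t) = 41, q^n = 9765625, Hamming bound = 238185, |C| = 366648 > bound (violated).

Step 1: Compute V_q(n, t) = Σ_{j=0}^1 C(n, j) (q−1)^j.
  j = 0: C(10,0)·(4)^0 = 1·1 = 1.
  j = 1: C(10,1)·(4)^1 = 10·4 = 40.
  V_q(n, t) = 1 + 40 = 41.
Step 2: q^n = 5^10 = 9765625.
Step 3: Hamming bound ⌊q^n / V_q(n,t)⌋ = ⌊9765625/41⌋ = 238185.
Step 4: Compare |C| = 366648 to 238185: violated.
The claimed |C| lies above the Hamming bound, so no 5-ary code of length 10 with d ≥ 3 can have 366648 codewords.


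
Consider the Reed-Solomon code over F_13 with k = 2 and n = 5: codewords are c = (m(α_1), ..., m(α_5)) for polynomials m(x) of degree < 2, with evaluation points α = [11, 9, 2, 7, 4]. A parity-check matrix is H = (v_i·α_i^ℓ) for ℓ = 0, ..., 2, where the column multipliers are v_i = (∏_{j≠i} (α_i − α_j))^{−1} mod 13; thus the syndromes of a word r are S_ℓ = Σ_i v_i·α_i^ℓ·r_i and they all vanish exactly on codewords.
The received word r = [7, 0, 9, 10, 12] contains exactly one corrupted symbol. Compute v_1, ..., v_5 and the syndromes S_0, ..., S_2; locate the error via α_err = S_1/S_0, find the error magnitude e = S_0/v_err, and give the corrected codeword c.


S = (3, 7, 12), error at position 1, error magnitude e = 4, c = [3, 0, 9, 10, 12].

Step 1: column multipliers v_i = (∏_{j≠i}(α_i − α_j))^{−1} mod 13.
  i = 1 (α = 11): (11−9)(11−2)(11−7)(11−4) = 2·9·4·7 = 504 ≡ 10, so v_1 = 10^{−1} = 4 (mod 13).
  i = 2 (α = 9): (9−11)(9−2)(9−7)(9−4) = (−2)·7·2·5 = −140 ≡ 3, so v_2 = 3^{−1} = 9 (mod 13).
  i = 3 (α = 2): (2−11)(2−9)(2−7)(2−4) = (−9)·(−7)·(−5)·(−2) = 630 ≡ 6, so v_3 = 6^{−1} = 11 (mod 13).
  i = 4 (α = 7): (7−11)(7−9)(7−2)(7−4) = (−4)·(−2)·5·3 = 120 ≡ 3, so v_4 = 3^{−1} = 9 (mod 13).
  i = 5 (α = 4): (4−11)(4−9)(4−2)(4−7) = (−7)·(−5)·2·(−3) = −210 ≡ 11, so v_5 = 11^{−1} = 6 (mod 13).
  v = [4, 9, 11, 9, 6].
Step 2: syndromes of r = [7, 0, 9, 10, 12] (all sums mod 13).
  S_0 = Σ v_i r_i = 4·7 + 9·0 + 11·9 + 9·10 + 6·12 = 289 ≡ 3.
  S_1 = Σ v_i α_i r_i = 4·11·7 + 9·9·0 + 11·2·9 + 9·7·10 + 6·4·12 = 1424 ≡ 7.
  α_i^2 mod 13 = [4, 3, 4, 10, 3].
  S_2 = Σ v_i α_i^2 r_i = 4·4·7 + 9·3·0 + 11·4·9 + 9·10·10 + 6·3·12 = 1624 ≡ 12.
  S = (3, 7, 12) ≠ 0, so r is not a codeword (an error is present).
Step 3: locate the error. For a single error e at position i, S_ℓ = v_i·e·α_i^ℓ, so α_err = S_1/S_0.
  S_0^{−1} = 3^{−1} = 9 (mod 13), so α_err = 7·9 = 63 ≡ 11 = α_1. Error position i = 1.
  Consistency check: S_2/S_1 = 12·2 = 24 ≡ 11 = α_err ✓ (single-error assumption holds).
Step 4: error magnitude e = S_0/v_1 = S_0·∏_{j≠1}(α_1 − α_j) = 3·10 = 30 ≡ 4 (mod 13).
Step 5: correct position 1: c_1 = r_1 − e = 7 − 4 ≡ 3 (mod 13). Hence c = [3, 0, 9, 10, 12].
  Check: interpolating c through the α_i gives m(x) = 6 + 8·x (degree < 2) with m(α_i) = c_i for every i, so c is indeed a codeword.


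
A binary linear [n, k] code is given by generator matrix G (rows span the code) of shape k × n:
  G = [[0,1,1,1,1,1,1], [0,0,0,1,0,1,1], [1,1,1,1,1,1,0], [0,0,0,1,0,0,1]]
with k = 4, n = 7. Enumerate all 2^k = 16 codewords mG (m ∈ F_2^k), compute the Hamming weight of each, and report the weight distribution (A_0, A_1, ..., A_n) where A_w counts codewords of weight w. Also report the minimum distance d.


Weight distribution: A_0 = 1, A_1 = 1, A_2 = 3, A_3 = 4, A_4 = 1, A_5 = 3, A_6 = 3. Minimum distance d = 1.

Enumerate all 2^4 = 16 messages m ∈ F_2^4.
For each, compute codeword c = mG in F_2^7, then tally its weight.
  m = 0000 → c = 0000000, weight = 0.
  m = 1000 → c = 0111111, weight = 6.
  m = 0100 → c = 0001011, weight = 3.
  m = 1100 → c = 0110100, weight = 3.
  m = 0010 → c = 1111110, weight = 6.
  m = 1010 → c = 1000001, weight = 2.
  m = 0110 → c = 1110101, weight = 5.
  m = 1110 → c = 1001010, weight = 3.
  m = 0001 → c = 0001001, weight = 2.
  m = 1001 → c = 0110110, weight = 4.
  m = 0101 → c = 0000010, weight = 1.
  m = 1101 → c = 0111101, weight = 5.
  m = 0011 → c = 1110111, weight = 6.
  m = 1011 → c = 1001000, weight = 2.
  m = 0111 → c = 1111100, weight = 5.
  m = 1111 → c = 1000011, weight = 3.
Tally weights:
  weight 0: 1 codewords.
  weight 1: 1 codewords.
  weight 2: 3 codewords.
  weight 3: 4 codewords.
  weight 4: 1 codewords.
  weight 5: 3 codewords.
  weight 6: 3 codewords.
Minimum distance d = smallest w > 0 with A_w > 0 = 1.
Sanity: Σ A_w = 16 = 2^4 = 16 ✓.


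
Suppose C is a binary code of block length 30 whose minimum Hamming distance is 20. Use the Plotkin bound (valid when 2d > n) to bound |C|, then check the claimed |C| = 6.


Plotkin bound M ≤ 4; given |C| = 6 > bound (violated).

Check applicability: 2d = 40, n = 30.
2d − n = 10 > 0, so Plotkin applies.
Compute d/(2d−n) = 20/10 ≈ 2.0000.
⌊d/(2d−n)⌋ = 2.
Plotkin bound: M ≤ 2·2 = 4.
Given |C| = 6, check: VIOLATED.
This |C| is above the Plotkin bound, so no binary code with n = 30, d = 20 and 6 codewords exists.


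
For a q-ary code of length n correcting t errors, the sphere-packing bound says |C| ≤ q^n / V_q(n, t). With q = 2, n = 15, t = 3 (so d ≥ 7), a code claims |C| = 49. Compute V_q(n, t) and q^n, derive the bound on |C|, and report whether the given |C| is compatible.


V_q(n, t) = 576, q^n = 32768, Hamming bound = 56, |C| = 49 ≤ bound (satisfied).

Step 1: Compute V_q(n, t) = Σ_{j=0}^3 C(n, j) (q−1)^j.
  j = 0: C(15,0)·(1)^0 = 1·1 = 1.
  j = 1: C(15,1)·(1)^1 = 15·1 = 15.
  j = 2: C(15,2)·(1)^2 = 105·1 = 105.
  j = 3: C(15,3)·(1)^3 = 455·1 = 455.
  V_q(n, t) = 1 + 15 + 105 + 455 = 576.
Step 2: q^n = 2^15 = 32768.
Step 3: Hamming bound ⌊q^n / V_q(n,t)⌋ = ⌊32768/576⌋ = 56.
Step 4: Compare |C| = 49 to 56: satisfied.
The claimed |C| lies below the Hamming bound.


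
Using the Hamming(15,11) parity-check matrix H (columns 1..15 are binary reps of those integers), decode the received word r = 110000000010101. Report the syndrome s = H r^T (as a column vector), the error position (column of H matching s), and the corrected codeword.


s = (1, 0, 1, 0)^T, error position = 10, corrected codeword c = 110000000110101

Compute s = H r^T mod 2 one row at a time:
  s_1 = 0 + 0 + 0 + 1 + 0 + 1 + 0 + 1 = 3 ≡ 1 (mod 2).
  s_2 = 0 + 0 + 0 + 0 + 0 + 1 + 0 + 1 = 2 ≡ 0 (mod 2).
  s_3 = 1 + 0 + 0 + 0 + 0 + 1 + 0 + 1 = 3 ≡ 1 (mod 2).
  s_4 = 1 + 0 + 0 + 0 + 0 + 1 + 1 + 1 = 4 ≡ 0 (mod 2).
s = (1, 0, 1, 0)^T — this equals column 10 of H (binary 1010), so error is at position 10.
Correct: flip bit 10 of r = 110000000010101 to get c = 110000000110101.


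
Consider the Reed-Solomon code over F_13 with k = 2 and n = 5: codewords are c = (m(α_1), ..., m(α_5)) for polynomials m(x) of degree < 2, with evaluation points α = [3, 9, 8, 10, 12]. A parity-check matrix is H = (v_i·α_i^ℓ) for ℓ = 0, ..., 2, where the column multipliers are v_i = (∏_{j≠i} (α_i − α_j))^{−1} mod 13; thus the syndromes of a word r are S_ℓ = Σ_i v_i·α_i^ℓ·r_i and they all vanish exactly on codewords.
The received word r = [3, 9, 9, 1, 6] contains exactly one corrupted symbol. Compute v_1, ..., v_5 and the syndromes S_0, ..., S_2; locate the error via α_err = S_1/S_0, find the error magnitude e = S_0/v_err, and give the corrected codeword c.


S = (6, 2, 5), error at position 2, error magnitude e = 4, c = [3, 5, 9, 1, 6].

Step 1: column multipliers v_i = (∏_{j≠i}(α_i − α_j))^{−1} mod 13.
  i = 1 (α = 3): (3−9)(3−8)(3−10)(3−12) = (−6)·(−5)·(−7)·(−9) = 1890 ≡ 5, so v_1 = 5^{−1} = 8 (mod 13).
  i = 2 (α = 9): (9−3)(9−8)(9−10)(9−12) = 6·1·(−1)·(−3) = 18 ≡ 5, so v_2 = 5^{−1} = 8 (mod 13).
  i = 3 (α = 8): (8−3)(8−9)(8−10)(8−12) = 5·(−1)·(−2)·(−4) = −40 ≡ 12, so v_3 = 12^{−1} = 12 (mod 13).
  i = 4 (α = 10): (10−3)(10−9)(10−8)(10−12) = 7·1·2·(−2) = −28 ≡ 11, so v_4 = 11^{−1} = 6 (mod 13).
  i = 5 (α = 12): (12−3)(12−9)(12−8)(12−10) = 9·3·4·2 = 216 ≡ 8, so v_5 = 8^{−1} = 5 (mod 13).
  v = [8, 8, 12, 6, 5].
Step 2: syndromes of r = [3, 9, 9, 1, 6] (all sums mod 13).
  S_0 = Σ v_i r_i = 8·3 + 8·9 + 12·9 + 6·1 + 5·6 = 240 ≡ 6.
  S_1 = Σ v_i α_i r_i = 8·3·3 + 8·9·9 + 12·8·9 + 6·10·1 + 5·12·6 = 2004 ≡ 2.
  α_i^2 mod 13 = [9, 3, 12, 9, 1].
  S_2 = Σ v_i α_i^2 r_i = 8·9·3 + 8·3·9 + 12·12·9 + 6·9·1 + 5·1·6 = 1812 ≡ 5.
  S = (6, 2, 5) ≠ 0, so r is not a codeword (an error is present).
Step 3: locate the error. For a single error e at position i, S_ℓ = v_i·e·α_i^ℓ, so α_err = S_1/S_0.
  S_0^{−1} = 6^{−1} = 11 (mod 13), so α_err = 2·11 = 22 ≡ 9 = α_2. Error position i = 2.
  Consistency check: S_2/S_1 = 5·7 = 35 ≡ 9 = α_err ✓ (single-error assumption holds).
Step 4: error magnitude e = S_0/v_2 = S_0·∏_{j≠2}(α_2 − α_j) = 6·5 = 30 ≡ 4 (mod 13).
Step 5: correct position 2: c_2 = r_2 − e = 9 − 4 ≡ 5 (mod 13). Hence c = [3, 5, 9, 1, 6].
  Check: interpolating c through the α_i gives m(x) = 2 + 9·x (degree < 2) with m(α_i) = c_i for every i, so c is indeed a codeword.
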